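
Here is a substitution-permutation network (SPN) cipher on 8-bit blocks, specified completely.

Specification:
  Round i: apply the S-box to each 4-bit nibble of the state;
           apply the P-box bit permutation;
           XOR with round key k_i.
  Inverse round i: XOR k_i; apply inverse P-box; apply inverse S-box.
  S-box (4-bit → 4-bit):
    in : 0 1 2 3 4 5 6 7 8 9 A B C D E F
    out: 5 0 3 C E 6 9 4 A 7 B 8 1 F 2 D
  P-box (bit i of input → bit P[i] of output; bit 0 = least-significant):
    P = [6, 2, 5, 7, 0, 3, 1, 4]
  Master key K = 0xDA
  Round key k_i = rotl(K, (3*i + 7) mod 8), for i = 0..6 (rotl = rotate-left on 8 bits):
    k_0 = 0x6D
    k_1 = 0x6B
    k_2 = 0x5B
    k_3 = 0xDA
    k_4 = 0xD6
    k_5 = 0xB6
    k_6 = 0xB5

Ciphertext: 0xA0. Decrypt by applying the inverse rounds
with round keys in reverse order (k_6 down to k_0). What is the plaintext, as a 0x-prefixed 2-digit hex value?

s_0 = ciphertext = 0xA0
s_1 = InvRound(s_0, k_6) = 0x6E
s_2 = InvRound(s_1, k_5) = 0x86
s_3 = InvRound(s_2, k_4) = 0xBC
s_4 = InvRound(s_3, k_3) = 0x79
s_5 = InvRound(s_4, k_2) = 0x77
s_6 = InvRound(s_5, k_1) = 0x8E
s_7 = InvRound(s_6, k_0) = 0x0F

0x0F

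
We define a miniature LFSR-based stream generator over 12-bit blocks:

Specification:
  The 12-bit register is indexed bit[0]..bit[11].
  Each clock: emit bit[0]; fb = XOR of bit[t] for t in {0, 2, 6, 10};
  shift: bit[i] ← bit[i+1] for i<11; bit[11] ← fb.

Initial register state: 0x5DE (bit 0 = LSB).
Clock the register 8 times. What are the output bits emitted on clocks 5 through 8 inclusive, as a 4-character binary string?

1011

reg_0 = 0x5DE
clock 1: out=0, reg = 0xAEF
clock 2: out=1, reg = 0xD77
clock 3: out=1, reg = 0x6BB
clock 4: out=1, reg = 0x35D
clock 5: out=1, reg = 0x9AE
clock 6: out=0, reg = 0xCD7
clock 7: out=1, reg = 0x66B
clock 8: out=1, reg = 0xB35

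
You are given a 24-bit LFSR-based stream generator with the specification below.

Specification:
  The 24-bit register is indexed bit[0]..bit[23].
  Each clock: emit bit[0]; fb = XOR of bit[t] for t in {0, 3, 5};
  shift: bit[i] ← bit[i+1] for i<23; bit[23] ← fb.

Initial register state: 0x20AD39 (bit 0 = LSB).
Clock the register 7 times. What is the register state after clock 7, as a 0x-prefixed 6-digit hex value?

0xEE415A

reg_0 = 0x20AD39
clock 1: out=1, reg = 0x90569C
clock 2: out=0, reg = 0xC82B4E
clock 3: out=0, reg = 0xE415A7
clock 4: out=1, reg = 0x720AD3
clock 5: out=1, reg = 0xB90569
clock 6: out=1, reg = 0xDC82B4
clock 7: out=0, reg = 0xEE415A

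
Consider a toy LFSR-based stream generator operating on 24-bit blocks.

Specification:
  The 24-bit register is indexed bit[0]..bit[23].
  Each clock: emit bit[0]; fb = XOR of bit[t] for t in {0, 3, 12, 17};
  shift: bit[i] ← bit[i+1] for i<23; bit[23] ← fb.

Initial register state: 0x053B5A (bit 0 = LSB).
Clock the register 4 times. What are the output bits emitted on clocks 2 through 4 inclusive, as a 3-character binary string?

101

reg_0 = 0x053B5A
clock 1: out=0, reg = 0x029DAD
clock 2: out=1, reg = 0x014ED6
clock 3: out=0, reg = 0x00A76B
clock 4: out=1, reg = 0x0053B5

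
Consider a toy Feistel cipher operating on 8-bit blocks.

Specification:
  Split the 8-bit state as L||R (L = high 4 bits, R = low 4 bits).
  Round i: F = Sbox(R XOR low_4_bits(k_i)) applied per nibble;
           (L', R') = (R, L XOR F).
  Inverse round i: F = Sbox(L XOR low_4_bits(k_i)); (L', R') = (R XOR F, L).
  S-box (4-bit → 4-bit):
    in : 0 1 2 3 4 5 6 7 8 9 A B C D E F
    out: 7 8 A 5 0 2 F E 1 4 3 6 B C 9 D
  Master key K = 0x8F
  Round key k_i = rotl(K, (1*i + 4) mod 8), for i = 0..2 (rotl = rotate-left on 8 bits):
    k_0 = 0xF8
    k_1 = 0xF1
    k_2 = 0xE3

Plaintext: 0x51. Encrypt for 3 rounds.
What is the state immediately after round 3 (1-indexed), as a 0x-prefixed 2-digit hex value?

0x63

s_0 = plaintext = 0x51
s_1 = Round(s_0, k_0) = 0x11
s_2 = Round(s_1, k_1) = 0x16
s_3 = Round(s_2, k_2) = 0x63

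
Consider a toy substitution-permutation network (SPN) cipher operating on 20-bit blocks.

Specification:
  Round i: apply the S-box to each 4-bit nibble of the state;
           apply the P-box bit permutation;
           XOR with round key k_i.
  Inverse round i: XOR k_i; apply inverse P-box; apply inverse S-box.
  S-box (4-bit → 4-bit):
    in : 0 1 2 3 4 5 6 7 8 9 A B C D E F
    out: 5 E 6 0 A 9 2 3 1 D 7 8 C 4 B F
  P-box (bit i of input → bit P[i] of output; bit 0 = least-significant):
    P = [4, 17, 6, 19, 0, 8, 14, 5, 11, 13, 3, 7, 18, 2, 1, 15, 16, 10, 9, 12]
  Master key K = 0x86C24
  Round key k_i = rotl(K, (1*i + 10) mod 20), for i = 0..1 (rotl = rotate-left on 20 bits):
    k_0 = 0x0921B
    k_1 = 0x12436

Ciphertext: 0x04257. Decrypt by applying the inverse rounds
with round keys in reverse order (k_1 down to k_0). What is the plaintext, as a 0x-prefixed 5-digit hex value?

0x61434

s_0 = ciphertext = 0x04257
s_1 = InvRound(s_0, k_1) = 0xA369D
s_2 = InvRound(s_1, k_0) = 0x61434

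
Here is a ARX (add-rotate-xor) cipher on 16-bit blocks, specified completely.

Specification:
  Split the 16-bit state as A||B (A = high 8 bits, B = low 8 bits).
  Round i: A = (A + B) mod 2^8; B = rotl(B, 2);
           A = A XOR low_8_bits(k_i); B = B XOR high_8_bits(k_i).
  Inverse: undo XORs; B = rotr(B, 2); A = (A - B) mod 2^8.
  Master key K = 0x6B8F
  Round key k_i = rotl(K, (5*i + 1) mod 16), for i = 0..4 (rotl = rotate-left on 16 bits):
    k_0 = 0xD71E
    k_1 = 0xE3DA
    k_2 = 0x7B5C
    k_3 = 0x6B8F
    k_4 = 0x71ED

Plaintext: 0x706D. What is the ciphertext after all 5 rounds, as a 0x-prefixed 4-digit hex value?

0x45F1

s_0 = plaintext = 0x706D
s_1 = Round(s_0, k_0) = 0xC362
s_2 = Round(s_1, k_1) = 0xFF6A
s_3 = Round(s_2, k_2) = 0x35D2
s_4 = Round(s_3, k_3) = 0x8820
s_5 = Round(s_4, k_4) = 0x45F1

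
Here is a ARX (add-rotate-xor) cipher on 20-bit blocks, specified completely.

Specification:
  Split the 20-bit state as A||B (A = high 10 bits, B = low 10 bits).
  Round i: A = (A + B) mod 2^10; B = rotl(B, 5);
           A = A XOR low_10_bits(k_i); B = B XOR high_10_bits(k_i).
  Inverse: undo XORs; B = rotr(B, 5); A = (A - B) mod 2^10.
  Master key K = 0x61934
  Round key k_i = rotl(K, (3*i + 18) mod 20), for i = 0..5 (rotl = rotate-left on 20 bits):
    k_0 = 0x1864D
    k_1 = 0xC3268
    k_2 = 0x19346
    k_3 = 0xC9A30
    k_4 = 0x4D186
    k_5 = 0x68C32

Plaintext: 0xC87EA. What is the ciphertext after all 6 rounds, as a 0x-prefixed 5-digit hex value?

s_0 = plaintext = 0xC87EA
s_1 = Round(s_0, k_0) = 0x5193E
s_2 = Round(s_1, k_1) = 0x3B0C5
s_3 = Round(s_2, k_2) = 0xBDCC2
s_4 = Round(s_3, k_3) = 0x62760
s_5 = Round(s_4, k_4) = 0x5BD2F
s_6 = Round(s_5, k_5) = 0xAB04A

0xAB04A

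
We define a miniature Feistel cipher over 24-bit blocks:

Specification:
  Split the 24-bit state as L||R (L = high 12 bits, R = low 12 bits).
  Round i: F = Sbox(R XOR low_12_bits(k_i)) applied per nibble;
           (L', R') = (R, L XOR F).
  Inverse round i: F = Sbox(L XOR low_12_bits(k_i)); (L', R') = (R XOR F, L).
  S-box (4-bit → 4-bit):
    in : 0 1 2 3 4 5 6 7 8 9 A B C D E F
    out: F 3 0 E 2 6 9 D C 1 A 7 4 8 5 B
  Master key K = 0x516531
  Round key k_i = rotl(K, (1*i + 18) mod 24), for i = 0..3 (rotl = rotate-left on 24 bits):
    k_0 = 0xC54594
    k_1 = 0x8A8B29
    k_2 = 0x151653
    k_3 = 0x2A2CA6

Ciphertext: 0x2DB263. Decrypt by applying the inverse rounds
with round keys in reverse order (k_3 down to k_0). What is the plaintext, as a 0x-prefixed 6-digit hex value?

0xD4DD1E

s_0 = ciphertext = 0x2DB263
s_1 = InvRound(s_0, k_3) = 0x7BB2DB
s_2 = InvRound(s_1, k_2) = 0x1877BB
s_3 = InvRound(s_2, k_1) = 0xD1E187
s_4 = InvRound(s_3, k_0) = 0xD4DD1E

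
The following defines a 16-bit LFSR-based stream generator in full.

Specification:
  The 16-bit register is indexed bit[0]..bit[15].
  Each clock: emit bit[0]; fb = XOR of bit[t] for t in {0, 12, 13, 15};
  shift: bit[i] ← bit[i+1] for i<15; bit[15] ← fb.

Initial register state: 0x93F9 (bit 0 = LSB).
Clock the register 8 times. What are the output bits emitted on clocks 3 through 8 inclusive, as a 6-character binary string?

reg_0 = 0x93F9
clock 1: out=1, reg = 0xC9FC
clock 2: out=0, reg = 0xE4FE
clock 3: out=0, reg = 0x727F
clock 4: out=1, reg = 0xB93F
clock 5: out=1, reg = 0x5C9F
clock 6: out=1, reg = 0x2E4F
clock 7: out=1, reg = 0x1727
clock 8: out=1, reg = 0x0B93

011111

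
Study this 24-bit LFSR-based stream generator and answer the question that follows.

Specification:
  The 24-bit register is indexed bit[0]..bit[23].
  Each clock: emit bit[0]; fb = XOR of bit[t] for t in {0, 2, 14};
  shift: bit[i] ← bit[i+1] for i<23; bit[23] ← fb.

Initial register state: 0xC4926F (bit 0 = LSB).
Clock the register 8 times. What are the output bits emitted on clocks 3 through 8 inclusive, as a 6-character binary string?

110110

reg_0 = 0xC4926F
clock 1: out=1, reg = 0x624937
clock 2: out=1, reg = 0xB1249B
clock 3: out=1, reg = 0xD8924D
clock 4: out=1, reg = 0x6C4926
clock 5: out=0, reg = 0x362493
clock 6: out=1, reg = 0x9B1249
clock 7: out=1, reg = 0xCD8924
clock 8: out=0, reg = 0xE6C492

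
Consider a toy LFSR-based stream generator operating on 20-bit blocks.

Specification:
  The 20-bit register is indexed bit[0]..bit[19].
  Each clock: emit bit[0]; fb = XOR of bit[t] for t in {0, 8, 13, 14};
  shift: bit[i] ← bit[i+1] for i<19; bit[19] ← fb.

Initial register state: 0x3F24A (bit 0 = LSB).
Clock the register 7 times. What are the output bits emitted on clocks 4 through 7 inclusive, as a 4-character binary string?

reg_0 = 0x3F24A
clock 1: out=0, reg = 0x1F925
clock 2: out=1, reg = 0x0FC92
clock 3: out=0, reg = 0x07E49
clock 4: out=1, reg = 0x83F24
clock 5: out=0, reg = 0x41F92
clock 6: out=0, reg = 0xA0FC9
clock 7: out=1, reg = 0x507E4

1001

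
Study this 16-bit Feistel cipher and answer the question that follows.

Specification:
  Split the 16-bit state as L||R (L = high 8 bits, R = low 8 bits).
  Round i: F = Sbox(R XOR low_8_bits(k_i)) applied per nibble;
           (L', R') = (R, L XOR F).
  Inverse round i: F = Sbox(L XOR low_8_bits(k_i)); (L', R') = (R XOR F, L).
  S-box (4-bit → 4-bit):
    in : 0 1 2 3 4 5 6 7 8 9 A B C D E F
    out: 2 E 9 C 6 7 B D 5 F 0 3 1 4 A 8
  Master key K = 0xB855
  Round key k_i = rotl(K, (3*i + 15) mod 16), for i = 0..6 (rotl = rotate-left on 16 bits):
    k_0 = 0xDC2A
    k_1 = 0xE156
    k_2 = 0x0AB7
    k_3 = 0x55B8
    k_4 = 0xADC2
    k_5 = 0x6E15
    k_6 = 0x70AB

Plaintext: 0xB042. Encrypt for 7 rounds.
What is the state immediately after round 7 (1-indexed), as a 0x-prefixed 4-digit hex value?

s_0 = plaintext = 0xB042
s_1 = Round(s_0, k_0) = 0x4205
s_2 = Round(s_1, k_1) = 0x053E
s_3 = Round(s_2, k_2) = 0x3E5A
s_4 = Round(s_3, k_3) = 0x5A97
s_5 = Round(s_4, k_4) = 0x972D
s_6 = Round(s_5, k_5) = 0x2D52
s_7 = Round(s_6, k_6) = 0x52A2

0x52A2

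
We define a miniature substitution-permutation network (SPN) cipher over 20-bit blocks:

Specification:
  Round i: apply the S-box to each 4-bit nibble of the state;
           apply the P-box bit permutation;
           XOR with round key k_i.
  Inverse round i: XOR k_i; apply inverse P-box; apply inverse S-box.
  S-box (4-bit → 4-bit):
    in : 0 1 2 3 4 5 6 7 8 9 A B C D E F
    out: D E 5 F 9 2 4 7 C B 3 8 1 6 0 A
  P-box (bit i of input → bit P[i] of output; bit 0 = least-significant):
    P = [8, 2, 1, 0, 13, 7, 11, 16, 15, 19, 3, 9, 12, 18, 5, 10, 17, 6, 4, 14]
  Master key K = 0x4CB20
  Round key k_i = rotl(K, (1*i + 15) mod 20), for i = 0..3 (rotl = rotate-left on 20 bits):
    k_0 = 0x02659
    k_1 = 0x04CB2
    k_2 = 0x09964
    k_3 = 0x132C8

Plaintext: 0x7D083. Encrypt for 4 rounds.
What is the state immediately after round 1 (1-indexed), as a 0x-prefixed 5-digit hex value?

s_0 = plaintext = 0x7D083
s_1 = Round(s_0, k_0) = 0x7AD26
s_2 = Round(s_1, k_1) = 0xE74E8
s_3 = Round(s_2, k_2) = 0x40B47
s_4 = Round(s_3, k_3) = 0x245EE

0x7AD26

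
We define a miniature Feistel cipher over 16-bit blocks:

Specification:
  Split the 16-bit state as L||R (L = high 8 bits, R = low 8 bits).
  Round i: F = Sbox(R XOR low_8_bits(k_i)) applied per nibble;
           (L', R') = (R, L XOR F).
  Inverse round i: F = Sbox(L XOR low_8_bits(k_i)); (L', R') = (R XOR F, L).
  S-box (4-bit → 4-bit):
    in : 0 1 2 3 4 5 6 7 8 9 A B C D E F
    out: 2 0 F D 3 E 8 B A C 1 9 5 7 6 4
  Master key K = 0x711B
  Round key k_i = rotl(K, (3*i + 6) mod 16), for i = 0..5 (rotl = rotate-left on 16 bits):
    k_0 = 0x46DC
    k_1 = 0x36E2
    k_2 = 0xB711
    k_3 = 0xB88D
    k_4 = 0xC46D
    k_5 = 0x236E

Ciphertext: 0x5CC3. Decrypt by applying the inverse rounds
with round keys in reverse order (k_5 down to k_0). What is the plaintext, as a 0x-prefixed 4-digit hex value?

0xAE80

s_0 = ciphertext = 0x5CC3
s_1 = InvRound(s_0, k_5) = 0x1C5C
s_2 = InvRound(s_1, k_4) = 0xEC1C
s_3 = InvRound(s_2, k_3) = 0x9CEC
s_4 = InvRound(s_3, k_2) = 0x4B9C
s_5 = InvRound(s_4, k_1) = 0x804B
s_6 = InvRound(s_5, k_0) = 0xAE80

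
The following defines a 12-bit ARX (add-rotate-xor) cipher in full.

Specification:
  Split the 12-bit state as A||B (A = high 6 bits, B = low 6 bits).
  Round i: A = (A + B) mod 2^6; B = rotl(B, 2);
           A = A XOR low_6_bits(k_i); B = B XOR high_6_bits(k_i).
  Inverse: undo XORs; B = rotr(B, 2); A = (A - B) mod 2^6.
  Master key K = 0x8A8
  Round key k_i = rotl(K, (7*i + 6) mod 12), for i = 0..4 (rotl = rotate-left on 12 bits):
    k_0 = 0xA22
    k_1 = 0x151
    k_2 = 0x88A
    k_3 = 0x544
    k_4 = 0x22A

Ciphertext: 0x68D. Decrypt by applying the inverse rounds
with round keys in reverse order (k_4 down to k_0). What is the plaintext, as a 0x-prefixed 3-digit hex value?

s_0 = ciphertext = 0x68D
s_1 = InvRound(s_0, k_4) = 0x7D1
s_2 = InvRound(s_1, k_3) = 0x681
s_3 = InvRound(s_2, k_2) = 0x638
s_4 = InvRound(s_3, k_1) = 0xA9F
s_5 = InvRound(s_4, k_0) = 0x2FD

0x2FD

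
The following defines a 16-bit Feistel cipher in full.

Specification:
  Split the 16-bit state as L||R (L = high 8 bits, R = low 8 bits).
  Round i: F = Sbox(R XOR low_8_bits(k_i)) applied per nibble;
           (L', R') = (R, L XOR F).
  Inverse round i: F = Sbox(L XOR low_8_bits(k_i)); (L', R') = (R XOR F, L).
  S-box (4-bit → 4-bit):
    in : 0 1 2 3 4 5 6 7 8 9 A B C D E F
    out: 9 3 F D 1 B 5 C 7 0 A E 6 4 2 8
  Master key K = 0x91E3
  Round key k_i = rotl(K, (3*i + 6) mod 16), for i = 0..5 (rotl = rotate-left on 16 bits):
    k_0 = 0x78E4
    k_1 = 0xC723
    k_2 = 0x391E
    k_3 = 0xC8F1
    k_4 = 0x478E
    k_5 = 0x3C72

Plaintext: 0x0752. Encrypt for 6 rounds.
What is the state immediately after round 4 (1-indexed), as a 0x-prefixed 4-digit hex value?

0x1A1F

s_0 = plaintext = 0x0752
s_1 = Round(s_0, k_0) = 0x52E2
s_2 = Round(s_1, k_1) = 0xE231
s_3 = Round(s_2, k_2) = 0x311A
s_4 = Round(s_3, k_3) = 0x1A1F
s_5 = Round(s_4, k_4) = 0x1F19
s_6 = Round(s_5, k_5) = 0x1941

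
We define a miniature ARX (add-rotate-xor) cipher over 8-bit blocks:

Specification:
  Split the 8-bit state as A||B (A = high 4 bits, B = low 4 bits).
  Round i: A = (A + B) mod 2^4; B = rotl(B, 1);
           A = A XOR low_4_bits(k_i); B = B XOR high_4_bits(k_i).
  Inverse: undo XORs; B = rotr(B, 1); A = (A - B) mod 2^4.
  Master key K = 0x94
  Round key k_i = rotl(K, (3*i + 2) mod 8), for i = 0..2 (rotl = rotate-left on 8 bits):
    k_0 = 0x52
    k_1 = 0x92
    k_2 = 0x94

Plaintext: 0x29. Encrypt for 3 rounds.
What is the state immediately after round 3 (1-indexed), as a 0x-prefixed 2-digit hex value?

s_0 = plaintext = 0x29
s_1 = Round(s_0, k_0) = 0x96
s_2 = Round(s_1, k_1) = 0xD5
s_3 = Round(s_2, k_2) = 0x63

0x63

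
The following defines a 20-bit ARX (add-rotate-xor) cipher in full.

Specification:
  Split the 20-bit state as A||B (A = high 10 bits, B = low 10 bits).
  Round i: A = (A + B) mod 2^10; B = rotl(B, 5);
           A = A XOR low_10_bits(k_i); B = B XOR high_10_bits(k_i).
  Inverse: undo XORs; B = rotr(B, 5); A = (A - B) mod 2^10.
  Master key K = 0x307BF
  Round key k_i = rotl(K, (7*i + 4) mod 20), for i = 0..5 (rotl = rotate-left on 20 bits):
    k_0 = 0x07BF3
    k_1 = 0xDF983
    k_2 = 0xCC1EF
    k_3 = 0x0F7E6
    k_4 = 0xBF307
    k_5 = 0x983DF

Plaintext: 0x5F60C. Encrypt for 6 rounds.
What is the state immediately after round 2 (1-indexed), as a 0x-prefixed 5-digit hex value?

s_0 = plaintext = 0x5F60C
s_1 = Round(s_0, k_0) = 0x1E98E
s_2 = Round(s_1, k_1) = 0xE2EB2
s_3 = Round(s_2, k_2) = 0xF4965
s_4 = Round(s_3, k_3) = 0xB4496
s_5 = Round(s_4, k_4) = 0x18038
s_6 = Round(s_5, k_5) = 0xD1D61

0xE2EB2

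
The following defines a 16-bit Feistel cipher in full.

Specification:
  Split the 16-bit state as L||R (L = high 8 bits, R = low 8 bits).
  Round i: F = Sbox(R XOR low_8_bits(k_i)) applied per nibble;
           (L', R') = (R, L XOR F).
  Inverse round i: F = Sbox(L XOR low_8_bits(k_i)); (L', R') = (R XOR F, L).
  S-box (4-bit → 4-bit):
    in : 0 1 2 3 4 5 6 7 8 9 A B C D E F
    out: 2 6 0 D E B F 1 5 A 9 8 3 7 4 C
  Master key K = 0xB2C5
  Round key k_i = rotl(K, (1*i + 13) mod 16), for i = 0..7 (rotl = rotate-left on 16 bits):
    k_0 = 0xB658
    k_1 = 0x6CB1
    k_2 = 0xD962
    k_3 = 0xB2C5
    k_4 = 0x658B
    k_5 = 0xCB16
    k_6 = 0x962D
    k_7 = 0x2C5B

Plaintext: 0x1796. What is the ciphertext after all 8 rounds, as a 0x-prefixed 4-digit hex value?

s_0 = plaintext = 0x1796
s_1 = Round(s_0, k_0) = 0x9623
s_2 = Round(s_1, k_1) = 0x2336
s_3 = Round(s_2, k_2) = 0x369D
s_4 = Round(s_3, k_3) = 0x9D83
s_5 = Round(s_4, k_4) = 0x83B8
s_6 = Round(s_5, k_5) = 0xB817
s_7 = Round(s_6, k_6) = 0x1761
s_8 = Round(s_7, k_7) = 0x61CE

0x61CE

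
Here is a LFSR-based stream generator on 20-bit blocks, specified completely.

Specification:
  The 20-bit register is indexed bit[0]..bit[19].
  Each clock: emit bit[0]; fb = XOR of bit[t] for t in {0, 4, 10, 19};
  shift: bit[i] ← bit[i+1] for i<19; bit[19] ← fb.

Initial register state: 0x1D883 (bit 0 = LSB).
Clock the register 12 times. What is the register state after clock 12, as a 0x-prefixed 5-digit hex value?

0x72B1D

reg_0 = 0x1D883
clock 1: out=1, reg = 0x8EC41
clock 2: out=1, reg = 0xC7620
clock 3: out=0, reg = 0x63B10
clock 4: out=0, reg = 0xB1D88
clock 5: out=0, reg = 0x58EC4
clock 6: out=0, reg = 0xAC762
clock 7: out=0, reg = 0x563B1
clock 8: out=1, reg = 0x2B1D8
clock 9: out=0, reg = 0x958EC
clock 10: out=0, reg = 0xCAC76
clock 11: out=0, reg = 0xE563B
clock 12: out=1, reg = 0x72B1D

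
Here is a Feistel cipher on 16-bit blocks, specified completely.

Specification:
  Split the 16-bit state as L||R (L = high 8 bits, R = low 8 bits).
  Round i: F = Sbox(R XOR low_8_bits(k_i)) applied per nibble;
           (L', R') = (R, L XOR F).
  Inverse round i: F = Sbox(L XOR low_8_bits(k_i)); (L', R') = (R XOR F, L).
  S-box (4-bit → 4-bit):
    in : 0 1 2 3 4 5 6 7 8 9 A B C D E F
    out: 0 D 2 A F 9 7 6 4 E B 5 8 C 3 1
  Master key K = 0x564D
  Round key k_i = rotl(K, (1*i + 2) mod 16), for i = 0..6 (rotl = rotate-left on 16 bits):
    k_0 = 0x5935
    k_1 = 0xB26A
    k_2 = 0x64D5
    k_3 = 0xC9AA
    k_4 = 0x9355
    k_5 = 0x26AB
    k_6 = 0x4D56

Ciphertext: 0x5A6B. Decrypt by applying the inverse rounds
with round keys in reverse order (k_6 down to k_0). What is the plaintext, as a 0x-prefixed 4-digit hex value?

s_0 = ciphertext = 0x5A6B
s_1 = InvRound(s_0, k_6) = 0x635A
s_2 = InvRound(s_1, k_5) = 0xDE63
s_3 = InvRound(s_2, k_4) = 0x26DE
s_4 = InvRound(s_3, k_3) = 0x9626
s_5 = InvRound(s_4, k_2) = 0xDC96
s_6 = InvRound(s_5, k_1) = 0xC1DC
s_7 = InvRound(s_6, k_0) = 0xC3C1

0xC3C1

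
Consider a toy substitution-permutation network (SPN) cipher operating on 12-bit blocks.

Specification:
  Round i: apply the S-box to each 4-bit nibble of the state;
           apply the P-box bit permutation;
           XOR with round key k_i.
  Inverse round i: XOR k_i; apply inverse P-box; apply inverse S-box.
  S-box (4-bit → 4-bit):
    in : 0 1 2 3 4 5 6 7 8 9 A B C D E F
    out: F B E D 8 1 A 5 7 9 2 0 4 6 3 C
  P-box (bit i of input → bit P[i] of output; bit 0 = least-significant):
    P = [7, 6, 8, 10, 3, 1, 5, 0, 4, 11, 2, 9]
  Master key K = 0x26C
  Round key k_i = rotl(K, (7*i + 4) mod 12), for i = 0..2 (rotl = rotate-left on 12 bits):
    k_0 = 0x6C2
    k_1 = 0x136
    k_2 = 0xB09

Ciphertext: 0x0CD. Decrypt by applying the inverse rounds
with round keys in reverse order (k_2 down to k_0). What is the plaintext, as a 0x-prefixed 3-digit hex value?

0xDFC

s_0 = ciphertext = 0x0CD
s_1 = InvRound(s_0, k_2) = 0x2B8
s_2 = InvRound(s_1, k_1) = 0xFE7
s_3 = InvRound(s_2, k_0) = 0xDFC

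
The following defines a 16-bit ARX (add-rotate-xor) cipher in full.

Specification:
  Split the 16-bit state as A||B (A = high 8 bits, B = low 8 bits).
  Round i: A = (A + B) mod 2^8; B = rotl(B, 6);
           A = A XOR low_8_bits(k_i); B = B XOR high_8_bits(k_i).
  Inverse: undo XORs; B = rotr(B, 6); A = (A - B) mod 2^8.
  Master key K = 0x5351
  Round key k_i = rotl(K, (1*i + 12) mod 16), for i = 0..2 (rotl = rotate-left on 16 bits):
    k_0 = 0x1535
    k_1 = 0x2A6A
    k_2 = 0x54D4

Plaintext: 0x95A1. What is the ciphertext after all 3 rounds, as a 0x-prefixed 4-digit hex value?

s_0 = plaintext = 0x95A1
s_1 = Round(s_0, k_0) = 0x037D
s_2 = Round(s_1, k_1) = 0xEA75
s_3 = Round(s_2, k_2) = 0x8B09

0x8B09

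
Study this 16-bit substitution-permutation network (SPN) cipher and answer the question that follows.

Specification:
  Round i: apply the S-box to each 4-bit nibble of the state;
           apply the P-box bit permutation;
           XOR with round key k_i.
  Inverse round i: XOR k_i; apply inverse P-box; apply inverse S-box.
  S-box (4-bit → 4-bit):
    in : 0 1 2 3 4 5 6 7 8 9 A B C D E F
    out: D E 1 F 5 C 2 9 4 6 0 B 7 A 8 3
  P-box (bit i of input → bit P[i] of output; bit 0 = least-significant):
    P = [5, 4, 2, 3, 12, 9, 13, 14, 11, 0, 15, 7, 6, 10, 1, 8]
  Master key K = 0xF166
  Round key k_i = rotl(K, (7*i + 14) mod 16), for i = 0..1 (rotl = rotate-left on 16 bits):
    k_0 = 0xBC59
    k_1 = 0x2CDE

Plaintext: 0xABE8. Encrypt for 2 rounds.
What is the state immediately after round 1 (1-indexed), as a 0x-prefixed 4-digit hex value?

0xF4DC

s_0 = plaintext = 0xABE8
s_1 = Round(s_0, k_0) = 0xF4DC
s_2 = Round(s_1, k_1) = 0xE2AA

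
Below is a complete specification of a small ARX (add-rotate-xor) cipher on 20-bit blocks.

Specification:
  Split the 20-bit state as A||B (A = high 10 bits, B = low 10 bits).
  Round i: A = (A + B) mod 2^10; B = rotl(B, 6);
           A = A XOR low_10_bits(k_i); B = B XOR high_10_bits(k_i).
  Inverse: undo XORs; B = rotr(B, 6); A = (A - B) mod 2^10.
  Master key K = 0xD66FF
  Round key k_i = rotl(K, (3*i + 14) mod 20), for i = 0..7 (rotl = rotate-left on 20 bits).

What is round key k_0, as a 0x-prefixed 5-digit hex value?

K = 0xD66FF
k_0 = rotl(K, (3*0+14) mod 20) = rotl(K, 14) = 0xFF59B

0xFF59B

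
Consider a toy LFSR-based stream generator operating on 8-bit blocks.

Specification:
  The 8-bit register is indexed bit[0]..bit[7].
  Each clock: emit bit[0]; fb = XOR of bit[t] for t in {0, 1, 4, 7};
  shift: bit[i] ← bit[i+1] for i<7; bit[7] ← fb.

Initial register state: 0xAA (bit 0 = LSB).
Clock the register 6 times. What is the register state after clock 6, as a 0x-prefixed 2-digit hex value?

0xB2

reg_0 = 0xAA
clock 1: out=0, reg = 0x55
clock 2: out=1, reg = 0x2A
clock 3: out=0, reg = 0x95
clock 4: out=1, reg = 0xCA
clock 5: out=0, reg = 0x65
clock 6: out=1, reg = 0xB2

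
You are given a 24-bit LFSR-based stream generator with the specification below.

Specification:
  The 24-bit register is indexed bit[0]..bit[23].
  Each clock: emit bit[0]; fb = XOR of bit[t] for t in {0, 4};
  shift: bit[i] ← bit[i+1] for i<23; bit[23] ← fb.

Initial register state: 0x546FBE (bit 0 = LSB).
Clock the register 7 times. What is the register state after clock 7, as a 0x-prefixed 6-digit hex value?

0x8AA8DF

reg_0 = 0x546FBE
clock 1: out=0, reg = 0xAA37DF
clock 2: out=1, reg = 0x551BEF
clock 3: out=1, reg = 0xAA8DF7
clock 4: out=1, reg = 0x5546FB
clock 5: out=1, reg = 0x2AA37D
clock 6: out=1, reg = 0x1551BE
clock 7: out=0, reg = 0x8AA8DF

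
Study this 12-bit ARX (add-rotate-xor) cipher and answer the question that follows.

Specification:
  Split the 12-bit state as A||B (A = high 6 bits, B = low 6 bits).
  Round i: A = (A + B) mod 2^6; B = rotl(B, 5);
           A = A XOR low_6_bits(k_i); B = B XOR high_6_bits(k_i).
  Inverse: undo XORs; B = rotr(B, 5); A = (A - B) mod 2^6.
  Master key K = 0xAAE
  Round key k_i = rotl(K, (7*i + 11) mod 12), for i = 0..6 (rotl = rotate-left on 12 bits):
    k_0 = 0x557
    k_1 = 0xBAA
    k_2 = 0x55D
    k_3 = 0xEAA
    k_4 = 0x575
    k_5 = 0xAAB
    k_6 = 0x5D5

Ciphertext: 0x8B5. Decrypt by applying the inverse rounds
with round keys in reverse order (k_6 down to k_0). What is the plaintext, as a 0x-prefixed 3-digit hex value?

s_0 = ciphertext = 0x8B5
s_1 = InvRound(s_0, k_6) = 0xC85
s_2 = InvRound(s_1, k_5) = 0xE9F
s_3 = InvRound(s_2, k_4) = 0xED4
s_4 = InvRound(s_3, k_3) = 0xD1D
s_5 = InvRound(s_4, k_2) = 0x650
s_6 = InvRound(s_5, k_1) = 0xDBD
s_7 = InvRound(s_6, k_0) = 0x411

0x411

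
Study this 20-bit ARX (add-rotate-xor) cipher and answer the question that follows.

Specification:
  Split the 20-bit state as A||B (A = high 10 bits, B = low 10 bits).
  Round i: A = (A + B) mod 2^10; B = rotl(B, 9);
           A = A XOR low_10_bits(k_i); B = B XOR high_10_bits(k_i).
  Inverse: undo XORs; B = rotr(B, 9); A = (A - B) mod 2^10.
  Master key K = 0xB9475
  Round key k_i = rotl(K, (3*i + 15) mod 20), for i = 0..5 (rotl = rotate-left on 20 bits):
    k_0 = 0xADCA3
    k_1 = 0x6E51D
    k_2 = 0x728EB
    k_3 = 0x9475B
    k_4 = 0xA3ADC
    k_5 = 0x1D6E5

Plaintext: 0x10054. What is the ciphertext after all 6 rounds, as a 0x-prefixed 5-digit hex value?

s_0 = plaintext = 0x10054
s_1 = Round(s_0, k_0) = 0x0DE9D
s_2 = Round(s_1, k_1) = 0xF26F7
s_3 = Round(s_2, k_2) = 0x8AEB1
s_4 = Round(s_3, k_3) = 0xE1D09
s_5 = Round(s_4, k_4) = 0x9300A
s_6 = Round(s_5, k_5) = 0x2CC70

0x2CC70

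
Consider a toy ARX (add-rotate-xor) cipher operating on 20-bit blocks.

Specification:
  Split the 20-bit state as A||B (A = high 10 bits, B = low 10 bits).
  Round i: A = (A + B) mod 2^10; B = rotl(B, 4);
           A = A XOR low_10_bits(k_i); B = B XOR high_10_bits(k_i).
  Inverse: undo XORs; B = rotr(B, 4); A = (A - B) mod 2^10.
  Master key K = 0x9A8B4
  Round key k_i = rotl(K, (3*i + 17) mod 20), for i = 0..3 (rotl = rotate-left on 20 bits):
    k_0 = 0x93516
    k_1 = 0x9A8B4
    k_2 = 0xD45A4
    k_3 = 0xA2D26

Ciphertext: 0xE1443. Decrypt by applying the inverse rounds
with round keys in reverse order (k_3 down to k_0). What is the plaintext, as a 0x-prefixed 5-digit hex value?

s_0 = ciphertext = 0xE1443
s_1 = InvRound(s_0, k_3) = 0x1DE2C
s_2 = InvRound(s_1, k_2) = 0x9F357
s_3 = InvRound(s_2, k_1) = 0xDD753
s_4 = InvRound(s_3, k_0) = 0xB4B91

0xB4B91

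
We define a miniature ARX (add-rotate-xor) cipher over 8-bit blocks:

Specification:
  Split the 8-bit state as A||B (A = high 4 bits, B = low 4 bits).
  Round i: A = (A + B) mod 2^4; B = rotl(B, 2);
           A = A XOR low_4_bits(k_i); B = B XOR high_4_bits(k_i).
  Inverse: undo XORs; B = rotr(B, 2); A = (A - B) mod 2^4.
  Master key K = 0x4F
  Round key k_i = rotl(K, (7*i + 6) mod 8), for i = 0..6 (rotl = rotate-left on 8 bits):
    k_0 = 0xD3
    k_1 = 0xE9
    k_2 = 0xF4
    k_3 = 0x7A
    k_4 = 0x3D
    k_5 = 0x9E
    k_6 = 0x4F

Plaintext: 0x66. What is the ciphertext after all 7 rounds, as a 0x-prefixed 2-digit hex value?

0xEC

s_0 = plaintext = 0x66
s_1 = Round(s_0, k_0) = 0xF4
s_2 = Round(s_1, k_1) = 0xAF
s_3 = Round(s_2, k_2) = 0xD0
s_4 = Round(s_3, k_3) = 0x77
s_5 = Round(s_4, k_4) = 0x3E
s_6 = Round(s_5, k_5) = 0xF2
s_7 = Round(s_6, k_6) = 0xEC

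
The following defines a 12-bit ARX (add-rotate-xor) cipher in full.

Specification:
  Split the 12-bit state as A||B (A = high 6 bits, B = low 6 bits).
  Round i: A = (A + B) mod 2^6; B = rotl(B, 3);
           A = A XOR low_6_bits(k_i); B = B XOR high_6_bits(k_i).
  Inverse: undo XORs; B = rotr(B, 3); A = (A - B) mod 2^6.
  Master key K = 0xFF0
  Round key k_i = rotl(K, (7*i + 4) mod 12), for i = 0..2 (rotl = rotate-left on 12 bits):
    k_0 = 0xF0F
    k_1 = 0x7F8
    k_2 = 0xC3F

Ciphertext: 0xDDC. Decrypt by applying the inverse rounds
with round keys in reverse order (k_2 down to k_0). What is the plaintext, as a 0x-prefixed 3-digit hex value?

0xB9D

s_0 = ciphertext = 0xDDC
s_1 = InvRound(s_0, k_2) = 0x8E5
s_2 = InvRound(s_1, k_1) = 0x117
s_3 = InvRound(s_2, k_0) = 0xB9D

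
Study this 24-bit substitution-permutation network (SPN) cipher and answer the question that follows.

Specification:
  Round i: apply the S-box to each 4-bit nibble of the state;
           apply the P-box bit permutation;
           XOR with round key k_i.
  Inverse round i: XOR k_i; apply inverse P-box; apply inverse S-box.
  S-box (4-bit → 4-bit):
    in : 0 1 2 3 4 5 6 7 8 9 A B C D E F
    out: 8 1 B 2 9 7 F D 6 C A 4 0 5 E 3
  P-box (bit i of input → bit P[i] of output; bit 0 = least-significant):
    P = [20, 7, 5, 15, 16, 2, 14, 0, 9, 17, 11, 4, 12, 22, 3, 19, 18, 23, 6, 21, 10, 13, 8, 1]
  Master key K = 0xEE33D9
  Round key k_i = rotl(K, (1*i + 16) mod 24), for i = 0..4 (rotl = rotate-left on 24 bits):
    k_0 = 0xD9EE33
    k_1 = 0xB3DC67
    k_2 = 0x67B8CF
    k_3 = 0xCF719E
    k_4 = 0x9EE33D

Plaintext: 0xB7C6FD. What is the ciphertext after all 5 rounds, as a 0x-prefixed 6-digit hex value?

s_0 = plaintext = 0xB7C6FD
s_1 = Round(s_0, k_0) = 0xEEE547
s_2 = Round(s_1, k_1) = 0x48770C
s_3 = Round(s_2, k_2) = 0xEFA694
s_4 = Round(s_3, k_3) = 0x119A8D
s_5 = Round(s_4, k_4) = 0x80A701

0x80A701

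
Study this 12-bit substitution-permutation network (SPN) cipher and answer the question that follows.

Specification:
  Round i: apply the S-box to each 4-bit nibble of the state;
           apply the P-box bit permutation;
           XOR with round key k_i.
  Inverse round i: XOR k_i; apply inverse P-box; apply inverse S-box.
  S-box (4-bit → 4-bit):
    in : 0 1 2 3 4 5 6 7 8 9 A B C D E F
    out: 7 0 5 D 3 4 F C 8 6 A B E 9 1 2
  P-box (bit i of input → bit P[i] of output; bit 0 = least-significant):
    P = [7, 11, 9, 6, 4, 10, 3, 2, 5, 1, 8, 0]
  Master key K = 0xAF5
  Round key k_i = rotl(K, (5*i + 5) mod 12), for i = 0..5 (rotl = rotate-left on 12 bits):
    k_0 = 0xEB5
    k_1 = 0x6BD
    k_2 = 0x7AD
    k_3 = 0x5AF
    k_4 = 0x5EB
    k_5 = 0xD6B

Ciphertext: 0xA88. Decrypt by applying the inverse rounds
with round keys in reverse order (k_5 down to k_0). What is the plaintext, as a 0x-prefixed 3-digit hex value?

s_0 = ciphertext = 0xA88
s_1 = InvRound(s_0, k_5) = 0x6F3
s_2 = InvRound(s_1, k_4) = 0x525
s_3 = InvRound(s_2, k_3) = 0xF5E
s_4 = InvRound(s_3, k_2) = 0xBEB
s_5 = InvRound(s_4, k_1) = 0x9BA
s_6 = InvRound(s_5, k_0) = 0xCC5

0xCC5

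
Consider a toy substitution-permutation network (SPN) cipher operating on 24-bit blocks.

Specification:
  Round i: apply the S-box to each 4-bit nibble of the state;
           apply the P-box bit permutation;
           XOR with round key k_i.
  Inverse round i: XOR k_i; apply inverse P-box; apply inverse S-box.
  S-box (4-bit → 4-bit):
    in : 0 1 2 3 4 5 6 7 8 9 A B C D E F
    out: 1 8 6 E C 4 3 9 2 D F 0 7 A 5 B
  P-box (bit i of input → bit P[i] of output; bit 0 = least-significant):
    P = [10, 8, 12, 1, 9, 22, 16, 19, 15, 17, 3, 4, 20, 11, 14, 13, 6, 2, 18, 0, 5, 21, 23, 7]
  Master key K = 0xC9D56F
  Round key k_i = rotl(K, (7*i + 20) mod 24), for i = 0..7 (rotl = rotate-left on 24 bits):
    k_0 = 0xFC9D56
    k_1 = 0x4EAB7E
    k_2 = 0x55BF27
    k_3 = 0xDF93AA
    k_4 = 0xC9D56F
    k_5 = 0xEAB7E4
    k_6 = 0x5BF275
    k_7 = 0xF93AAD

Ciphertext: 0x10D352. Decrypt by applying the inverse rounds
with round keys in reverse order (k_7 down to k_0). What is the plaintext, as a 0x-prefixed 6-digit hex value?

0x706F10

s_0 = ciphertext = 0x10D352
s_1 = InvRound(s_0, k_7) = 0xAF393D
s_2 = InvRound(s_1, k_6) = 0x2ECE68
s_3 = InvRound(s_2, k_5) = 0x423582
s_4 = InvRound(s_3, k_4) = 0x9F4C4B
s_5 = InvRound(s_4, k_3) = 0x77206C
s_6 = InvRound(s_5, k_2) = 0x878C0A
s_7 = InvRound(s_6, k_1) = 0xE611A6
s_8 = InvRound(s_7, k_0) = 0x706F10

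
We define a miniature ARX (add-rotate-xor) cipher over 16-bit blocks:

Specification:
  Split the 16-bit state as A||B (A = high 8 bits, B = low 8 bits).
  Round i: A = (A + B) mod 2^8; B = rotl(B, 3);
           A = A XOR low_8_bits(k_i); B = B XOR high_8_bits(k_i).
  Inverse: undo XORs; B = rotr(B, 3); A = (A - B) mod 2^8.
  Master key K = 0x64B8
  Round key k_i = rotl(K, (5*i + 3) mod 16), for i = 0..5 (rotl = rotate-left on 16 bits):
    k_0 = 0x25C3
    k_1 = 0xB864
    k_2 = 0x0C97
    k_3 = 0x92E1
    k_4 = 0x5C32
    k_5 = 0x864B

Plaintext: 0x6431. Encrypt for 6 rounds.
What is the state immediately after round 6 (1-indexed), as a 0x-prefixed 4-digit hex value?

s_0 = plaintext = 0x6431
s_1 = Round(s_0, k_0) = 0x56AC
s_2 = Round(s_1, k_1) = 0x66DD
s_3 = Round(s_2, k_2) = 0xD4E2
s_4 = Round(s_3, k_3) = 0x5785
s_5 = Round(s_4, k_4) = 0xEE70
s_6 = Round(s_5, k_5) = 0x1505

0x1505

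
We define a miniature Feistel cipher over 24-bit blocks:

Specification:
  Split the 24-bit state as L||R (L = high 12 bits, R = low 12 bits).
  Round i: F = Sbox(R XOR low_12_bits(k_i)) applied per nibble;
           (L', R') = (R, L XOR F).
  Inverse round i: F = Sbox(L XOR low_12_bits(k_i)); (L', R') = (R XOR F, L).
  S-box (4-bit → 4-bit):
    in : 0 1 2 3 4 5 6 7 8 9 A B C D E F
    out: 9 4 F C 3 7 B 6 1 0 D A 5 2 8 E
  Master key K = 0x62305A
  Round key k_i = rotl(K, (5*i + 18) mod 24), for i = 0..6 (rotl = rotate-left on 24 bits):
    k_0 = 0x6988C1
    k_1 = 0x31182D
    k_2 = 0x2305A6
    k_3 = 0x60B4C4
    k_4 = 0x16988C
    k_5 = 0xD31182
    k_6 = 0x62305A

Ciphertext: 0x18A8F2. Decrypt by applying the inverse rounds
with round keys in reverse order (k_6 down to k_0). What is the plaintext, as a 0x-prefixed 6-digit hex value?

0x38D4E5

s_0 = ciphertext = 0x18A8F2
s_1 = InvRound(s_0, k_6) = 0xCDB18A
s_2 = InvRound(s_1, k_5) = 0x3FACDB
s_3 = InvRound(s_2, k_4) = 0x6B03FA
s_4 = InvRound(s_3, k_3) = 0xC996B0
s_5 = InvRound(s_4, k_2) = 0x67EC99
s_6 = InvRound(s_5, k_1) = 0x4E567E
s_7 = InvRound(s_6, k_0) = 0x38D4E5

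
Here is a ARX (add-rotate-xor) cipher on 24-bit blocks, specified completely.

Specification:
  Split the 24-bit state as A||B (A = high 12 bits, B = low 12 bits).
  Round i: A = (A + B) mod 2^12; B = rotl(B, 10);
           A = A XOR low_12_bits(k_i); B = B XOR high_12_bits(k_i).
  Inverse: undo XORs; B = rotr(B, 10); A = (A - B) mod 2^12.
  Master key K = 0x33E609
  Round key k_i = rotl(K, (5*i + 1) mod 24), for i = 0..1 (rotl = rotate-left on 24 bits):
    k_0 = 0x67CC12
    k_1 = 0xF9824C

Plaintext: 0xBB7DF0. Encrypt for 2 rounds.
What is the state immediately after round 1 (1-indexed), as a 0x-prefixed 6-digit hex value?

0x5B5500

s_0 = plaintext = 0xBB7DF0
s_1 = Round(s_0, k_0) = 0x5B5500
s_2 = Round(s_1, k_1) = 0x8F9ED8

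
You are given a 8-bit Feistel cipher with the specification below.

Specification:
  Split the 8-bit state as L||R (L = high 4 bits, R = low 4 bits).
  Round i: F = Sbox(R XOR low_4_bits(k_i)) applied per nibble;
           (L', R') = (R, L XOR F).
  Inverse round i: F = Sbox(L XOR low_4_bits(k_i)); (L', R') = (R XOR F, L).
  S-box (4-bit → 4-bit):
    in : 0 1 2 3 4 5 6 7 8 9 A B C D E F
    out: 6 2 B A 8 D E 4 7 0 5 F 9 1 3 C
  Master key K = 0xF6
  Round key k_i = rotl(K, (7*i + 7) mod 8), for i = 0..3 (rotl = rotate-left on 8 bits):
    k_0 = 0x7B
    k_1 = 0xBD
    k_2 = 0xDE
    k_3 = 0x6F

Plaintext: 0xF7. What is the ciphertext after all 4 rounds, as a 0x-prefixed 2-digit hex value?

s_0 = plaintext = 0xF7
s_1 = Round(s_0, k_0) = 0x76
s_2 = Round(s_1, k_1) = 0x68
s_3 = Round(s_2, k_2) = 0x88
s_4 = Round(s_3, k_3) = 0x8C

0x8C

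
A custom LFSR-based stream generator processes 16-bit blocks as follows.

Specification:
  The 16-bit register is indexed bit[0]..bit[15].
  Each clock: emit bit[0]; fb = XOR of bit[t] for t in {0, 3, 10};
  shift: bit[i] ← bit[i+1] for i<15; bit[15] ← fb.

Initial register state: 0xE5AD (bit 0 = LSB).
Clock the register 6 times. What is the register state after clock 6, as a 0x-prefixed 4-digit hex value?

reg_0 = 0xE5AD
clock 1: out=1, reg = 0xF2D6
clock 2: out=0, reg = 0x796B
clock 3: out=1, reg = 0x3CB5
clock 4: out=1, reg = 0x1E5A
clock 5: out=0, reg = 0x0F2D
clock 6: out=1, reg = 0x8796

0x8796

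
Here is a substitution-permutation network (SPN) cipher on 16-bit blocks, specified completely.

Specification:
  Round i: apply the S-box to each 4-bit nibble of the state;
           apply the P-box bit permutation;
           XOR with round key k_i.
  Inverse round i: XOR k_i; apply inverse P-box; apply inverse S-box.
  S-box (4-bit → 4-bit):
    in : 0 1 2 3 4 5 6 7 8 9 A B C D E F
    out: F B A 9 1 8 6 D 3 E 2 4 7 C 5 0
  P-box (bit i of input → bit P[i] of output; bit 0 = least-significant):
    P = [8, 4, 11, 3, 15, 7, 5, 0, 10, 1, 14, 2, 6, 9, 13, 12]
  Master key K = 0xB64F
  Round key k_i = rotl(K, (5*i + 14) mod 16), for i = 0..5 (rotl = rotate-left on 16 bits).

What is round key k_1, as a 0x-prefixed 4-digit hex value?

0xB27D

K = 0xB64F
k_0 = rotl(K, (5*0+14) mod 16) = rotl(K, 14) = 0xED93
k_1 = rotl(K, (5*1+14) mod 16) = rotl(K, 3) = 0xB27D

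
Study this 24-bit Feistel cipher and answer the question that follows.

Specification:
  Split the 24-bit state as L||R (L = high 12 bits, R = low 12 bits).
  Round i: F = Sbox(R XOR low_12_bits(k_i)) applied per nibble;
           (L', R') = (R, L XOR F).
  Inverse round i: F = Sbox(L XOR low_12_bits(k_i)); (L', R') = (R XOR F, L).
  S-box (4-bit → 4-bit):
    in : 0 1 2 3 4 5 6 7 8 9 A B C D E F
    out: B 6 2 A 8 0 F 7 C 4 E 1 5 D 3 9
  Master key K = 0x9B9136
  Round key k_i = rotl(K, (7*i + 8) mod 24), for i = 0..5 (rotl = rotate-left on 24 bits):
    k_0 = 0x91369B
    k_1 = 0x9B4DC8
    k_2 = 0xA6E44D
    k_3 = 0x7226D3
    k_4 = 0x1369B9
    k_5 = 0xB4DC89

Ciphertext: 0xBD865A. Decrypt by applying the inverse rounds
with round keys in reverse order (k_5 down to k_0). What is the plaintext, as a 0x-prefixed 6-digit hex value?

s_0 = ciphertext = 0xBD865A
s_1 = InvRound(s_0, k_5) = 0x15CBD8
s_2 = InvRound(s_1, k_4) = 0x7E815C
s_3 = InvRound(s_2, k_3) = 0x7FD7E8
s_4 = InvRound(s_3, k_2) = 0xDF37FD
s_5 = InvRound(s_4, k_1) = 0xC5CDF3
s_6 = InvRound(s_5, k_0) = 0x3A4C5C

0x3A4C5C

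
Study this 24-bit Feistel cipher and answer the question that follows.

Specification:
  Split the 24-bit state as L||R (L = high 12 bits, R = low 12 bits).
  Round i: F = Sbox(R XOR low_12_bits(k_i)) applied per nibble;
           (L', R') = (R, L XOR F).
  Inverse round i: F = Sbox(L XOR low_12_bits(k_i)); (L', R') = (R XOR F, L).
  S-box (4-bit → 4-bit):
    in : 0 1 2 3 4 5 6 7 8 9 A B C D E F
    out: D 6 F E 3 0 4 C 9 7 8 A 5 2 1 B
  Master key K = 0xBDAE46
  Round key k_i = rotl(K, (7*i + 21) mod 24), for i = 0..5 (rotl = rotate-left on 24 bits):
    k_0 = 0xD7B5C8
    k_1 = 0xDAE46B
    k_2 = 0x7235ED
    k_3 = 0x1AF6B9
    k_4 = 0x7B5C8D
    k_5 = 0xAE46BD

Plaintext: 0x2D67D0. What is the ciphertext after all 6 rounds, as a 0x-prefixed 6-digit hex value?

s_0 = plaintext = 0x2D67D0
s_1 = Round(s_0, k_0) = 0x7D0DBF
s_2 = Round(s_1, k_1) = 0xDBF0F3
s_3 = Round(s_2, k_2) = 0x0F3DDE
s_4 = Round(s_3, k_3) = 0xDDEABF
s_5 = Round(s_4, k_4) = 0xABF931
s_6 = Round(s_5, k_5) = 0x93112A

0x93112A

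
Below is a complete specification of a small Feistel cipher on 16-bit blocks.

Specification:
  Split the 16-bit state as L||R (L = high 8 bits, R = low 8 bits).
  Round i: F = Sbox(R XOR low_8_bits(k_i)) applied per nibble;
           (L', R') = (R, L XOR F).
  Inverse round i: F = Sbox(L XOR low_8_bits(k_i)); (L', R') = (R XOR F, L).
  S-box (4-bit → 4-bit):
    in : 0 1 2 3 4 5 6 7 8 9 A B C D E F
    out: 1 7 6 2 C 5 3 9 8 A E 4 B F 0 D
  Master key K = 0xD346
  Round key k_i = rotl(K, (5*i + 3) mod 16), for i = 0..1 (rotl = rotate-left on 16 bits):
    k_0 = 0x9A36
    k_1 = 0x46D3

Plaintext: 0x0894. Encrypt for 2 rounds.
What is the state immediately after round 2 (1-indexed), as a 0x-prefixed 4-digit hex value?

0xEEBB

s_0 = plaintext = 0x0894
s_1 = Round(s_0, k_0) = 0x94EE
s_2 = Round(s_1, k_1) = 0xEEBB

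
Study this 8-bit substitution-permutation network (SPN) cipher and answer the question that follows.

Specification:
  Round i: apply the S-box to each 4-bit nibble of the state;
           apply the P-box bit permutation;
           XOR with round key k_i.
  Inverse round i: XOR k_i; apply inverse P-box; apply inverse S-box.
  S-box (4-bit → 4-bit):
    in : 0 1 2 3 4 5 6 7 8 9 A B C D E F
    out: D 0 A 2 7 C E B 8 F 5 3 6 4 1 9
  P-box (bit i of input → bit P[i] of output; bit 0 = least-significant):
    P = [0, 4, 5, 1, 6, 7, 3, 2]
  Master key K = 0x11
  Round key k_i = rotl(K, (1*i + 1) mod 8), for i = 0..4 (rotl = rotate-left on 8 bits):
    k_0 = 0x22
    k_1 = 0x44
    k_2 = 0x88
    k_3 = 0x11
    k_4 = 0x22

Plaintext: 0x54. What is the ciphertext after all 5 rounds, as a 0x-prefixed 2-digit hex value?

s_0 = plaintext = 0x54
s_1 = Round(s_0, k_0) = 0x1F
s_2 = Round(s_1, k_1) = 0x47
s_3 = Round(s_2, k_2) = 0x53
s_4 = Round(s_3, k_3) = 0x0D
s_5 = Round(s_4, k_4) = 0x4E

0x4E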